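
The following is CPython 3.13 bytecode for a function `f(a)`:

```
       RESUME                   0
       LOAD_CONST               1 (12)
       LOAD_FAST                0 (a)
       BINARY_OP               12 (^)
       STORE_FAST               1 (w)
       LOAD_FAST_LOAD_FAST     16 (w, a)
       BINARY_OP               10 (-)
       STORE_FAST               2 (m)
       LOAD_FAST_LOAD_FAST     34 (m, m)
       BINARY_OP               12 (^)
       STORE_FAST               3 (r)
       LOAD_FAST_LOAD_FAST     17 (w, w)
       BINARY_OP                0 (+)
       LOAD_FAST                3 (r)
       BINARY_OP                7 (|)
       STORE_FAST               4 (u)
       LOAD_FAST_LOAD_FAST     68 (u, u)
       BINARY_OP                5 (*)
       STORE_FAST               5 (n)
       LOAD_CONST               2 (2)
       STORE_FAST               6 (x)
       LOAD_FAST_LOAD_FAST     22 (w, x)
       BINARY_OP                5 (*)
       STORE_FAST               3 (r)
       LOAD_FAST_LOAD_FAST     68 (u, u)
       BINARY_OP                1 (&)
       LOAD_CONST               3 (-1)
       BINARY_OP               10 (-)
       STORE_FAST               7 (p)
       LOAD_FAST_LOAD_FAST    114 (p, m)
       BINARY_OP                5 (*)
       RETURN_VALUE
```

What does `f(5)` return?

76

LOAD_CONST → push 12. Stack: [12]
LOAD_FAST a → push 5. Stack: [12, 5]
BINARY_OP ^ → 12 ^ 5 = 9. Stack: [9]
STORE_FAST w → w=9. Stack: []
LOAD_FAST_LOAD_FAST w,a → push 9,5. Stack: [9, 5]
BINARY_OP - → 9 - 5 = 4. Stack: [4]
STORE_FAST m → m=4. Stack: []
LOAD_FAST_LOAD_FAST m,m → push 4,4. Stack: [4, 4]
BINARY_OP ^ → 4 ^ 4 = 0. Stack: [0]
STORE_FAST r → r=0. Stack: []
LOAD_FAST_LOAD_FAST w,w → push 9,9. Stack: [9, 9]
BINARY_OP + → 9 + 9 = 18. Stack: [18]
LOAD_FAST r → push 0. Stack: [18, 0]
BINARY_OP | → 18 | 0 = 18. Stack: [18]
STORE_FAST u → u=18. Stack: []
LOAD_FAST_LOAD_FAST u,u → push 18,18. Stack: [18, 18]
BINARY_OP * → 18 * 18 = 324. Stack: [324]
STORE_FAST n → n=324. Stack: []
LOAD_CONST → push 2. Stack: [2]
STORE_FAST x → x=2. Stack: []
LOAD_FAST_LOAD_FAST w,x → push 9,2. Stack: [9, 2]
BINARY_OP * → 9 * 2 = 18. Stack: [18]
STORE_FAST r → r=18. Stack: []
LOAD_FAST_LOAD_FAST u,u → push 18,18. Stack: [18, 18]
BINARY_OP & → 18 & 18 = 18. Stack: [18]
LOAD_CONST → push -1. Stack: [18, -1]
BINARY_OP - → 18 - -1 = 19. Stack: [19]
STORE_FAST p → p=19. Stack: []
LOAD_FAST_LOAD_FAST p,m → push 19,4. Stack: [19, 4]
BINARY_OP * → 19 * 4 = 76. Stack: [76]
RETURN_VALUE → return 76.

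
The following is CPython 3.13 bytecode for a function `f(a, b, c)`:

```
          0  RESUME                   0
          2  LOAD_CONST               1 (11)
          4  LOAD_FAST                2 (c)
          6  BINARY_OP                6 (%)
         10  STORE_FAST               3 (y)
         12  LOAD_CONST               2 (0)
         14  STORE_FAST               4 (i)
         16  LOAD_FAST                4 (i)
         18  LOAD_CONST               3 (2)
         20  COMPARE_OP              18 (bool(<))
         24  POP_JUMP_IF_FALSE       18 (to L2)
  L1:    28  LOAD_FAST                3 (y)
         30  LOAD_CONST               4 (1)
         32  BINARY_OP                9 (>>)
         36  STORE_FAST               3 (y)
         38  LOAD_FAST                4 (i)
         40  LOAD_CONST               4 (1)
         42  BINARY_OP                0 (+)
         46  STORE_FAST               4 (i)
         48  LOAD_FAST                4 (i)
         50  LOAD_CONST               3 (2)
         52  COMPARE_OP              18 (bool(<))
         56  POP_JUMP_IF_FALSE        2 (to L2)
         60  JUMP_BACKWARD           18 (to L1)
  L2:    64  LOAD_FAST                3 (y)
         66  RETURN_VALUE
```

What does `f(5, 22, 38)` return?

LOAD_CONST → push 11. Stack: [11]
LOAD_FAST c → push 38. Stack: [11, 38]
BINARY_OP % → 11 % 38 = 11. Stack: [11]
STORE_FAST y → y=11. Stack: []
LOAD_CONST → push 0. Stack: [0]
STORE_FAST i → i=0. Stack: []
LOAD_FAST i → push 0. Stack: [0]
LOAD_CONST → push 2. Stack: [0, 2]
COMPARE_OP bool(<) → 0 vs 2 = True. Stack: [True]
POP_JUMP_IF_FALSE → pop True; no jump. Stack: []
LOAD_FAST y → push 11. Stack: [11]
LOAD_CONST → push 1. Stack: [11, 1]
BINARY_OP >> → 11 >> 1 = 5. Stack: [5]
STORE_FAST y → y=5. Stack: []
LOAD_FAST i → push 0. Stack: [0]
LOAD_CONST → push 1. Stack: [0, 1]
BINARY_OP + → 0 + 1 = 1. Stack: [1]
STORE_FAST i → i=1. Stack: []
LOAD_FAST i → push 1. Stack: [1]
LOAD_CONST → push 2. Stack: [1, 2]
COMPARE_OP bool(<) → 1 vs 2 = True. Stack: [True]
POP_JUMP_IF_FALSE → pop True; no jump. Stack: []
LOAD_FAST y → push 5. Stack: [5]
LOAD_CONST → push 1. Stack: [5, 1]
BINARY_OP >> → 5 >> 1 = 2. Stack: [2]
STORE_FAST y → y=2. Stack: []
LOAD_FAST i → push 1. Stack: [1]
LOAD_CONST → push 1. Stack: [1, 1]
BINARY_OP + → 1 + 1 = 2. Stack: [2]
STORE_FAST i → i=2. Stack: []
LOAD_FAST i → push 2. Stack: [2]
LOAD_CONST → push 2. Stack: [2, 2]
COMPARE_OP bool(<) → 2 vs 2 = False. Stack: [False]
POP_JUMP_IF_FALSE → pop False; jump. Stack: []
LOAD_FAST y → push 2. Stack: [2]
RETURN_VALUE → return 2.

2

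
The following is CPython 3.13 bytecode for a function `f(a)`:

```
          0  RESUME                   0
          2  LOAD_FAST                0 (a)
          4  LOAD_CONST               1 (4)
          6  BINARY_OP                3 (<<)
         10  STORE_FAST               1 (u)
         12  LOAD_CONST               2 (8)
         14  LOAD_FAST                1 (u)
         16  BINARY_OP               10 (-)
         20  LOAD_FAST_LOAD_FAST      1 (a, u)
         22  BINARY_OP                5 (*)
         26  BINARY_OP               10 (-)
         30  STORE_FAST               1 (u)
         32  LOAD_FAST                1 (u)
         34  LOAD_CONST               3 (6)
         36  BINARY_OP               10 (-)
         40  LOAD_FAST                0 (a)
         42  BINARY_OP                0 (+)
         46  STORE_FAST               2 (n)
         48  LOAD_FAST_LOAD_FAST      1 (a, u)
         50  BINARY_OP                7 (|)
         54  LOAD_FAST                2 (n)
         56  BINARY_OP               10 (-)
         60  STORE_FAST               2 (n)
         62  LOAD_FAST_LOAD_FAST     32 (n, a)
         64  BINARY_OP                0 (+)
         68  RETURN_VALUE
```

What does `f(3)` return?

LOAD_FAST a → push 3. Stack: [3]
LOAD_CONST → push 4. Stack: [3, 4]
BINARY_OP << → 3 << 4 = 48. Stack: [48]
STORE_FAST u → u=48. Stack: []
LOAD_CONST → push 8. Stack: [8]
LOAD_FAST u → push 48. Stack: [8, 48]
BINARY_OP - → 8 - 48 = -40. Stack: [-40]
LOAD_FAST_LOAD_FAST a,u → push 3,48. Stack: [-40, 3, 48]
BINARY_OP * → 3 * 48 = 144. Stack: [-40, 144]
BINARY_OP - → -40 - 144 = -184. Stack: [-184]
STORE_FAST u → u=-184. Stack: []
LOAD_FAST u → push -184. Stack: [-184]
LOAD_CONST → push 6. Stack: [-184, 6]
BINARY_OP - → -184 - 6 = -190. Stack: [-190]
LOAD_FAST a → push 3. Stack: [-190, 3]
BINARY_OP + → -190 + 3 = -187. Stack: [-187]
STORE_FAST n → n=-187. Stack: []
LOAD_FAST_LOAD_FAST a,u → push 3,-184. Stack: [3, -184]
BINARY_OP | → 3 | -184 = -181. Stack: [-181]
LOAD_FAST n → push -187. Stack: [-181, -187]
BINARY_OP - → -181 - -187 = 6. Stack: [6]
STORE_FAST n → n=6. Stack: []
LOAD_FAST_LOAD_FAST n,a → push 6,3. Stack: [6, 3]
BINARY_OP + → 6 + 3 = 9. Stack: [9]
RETURN_VALUE → return 9.

9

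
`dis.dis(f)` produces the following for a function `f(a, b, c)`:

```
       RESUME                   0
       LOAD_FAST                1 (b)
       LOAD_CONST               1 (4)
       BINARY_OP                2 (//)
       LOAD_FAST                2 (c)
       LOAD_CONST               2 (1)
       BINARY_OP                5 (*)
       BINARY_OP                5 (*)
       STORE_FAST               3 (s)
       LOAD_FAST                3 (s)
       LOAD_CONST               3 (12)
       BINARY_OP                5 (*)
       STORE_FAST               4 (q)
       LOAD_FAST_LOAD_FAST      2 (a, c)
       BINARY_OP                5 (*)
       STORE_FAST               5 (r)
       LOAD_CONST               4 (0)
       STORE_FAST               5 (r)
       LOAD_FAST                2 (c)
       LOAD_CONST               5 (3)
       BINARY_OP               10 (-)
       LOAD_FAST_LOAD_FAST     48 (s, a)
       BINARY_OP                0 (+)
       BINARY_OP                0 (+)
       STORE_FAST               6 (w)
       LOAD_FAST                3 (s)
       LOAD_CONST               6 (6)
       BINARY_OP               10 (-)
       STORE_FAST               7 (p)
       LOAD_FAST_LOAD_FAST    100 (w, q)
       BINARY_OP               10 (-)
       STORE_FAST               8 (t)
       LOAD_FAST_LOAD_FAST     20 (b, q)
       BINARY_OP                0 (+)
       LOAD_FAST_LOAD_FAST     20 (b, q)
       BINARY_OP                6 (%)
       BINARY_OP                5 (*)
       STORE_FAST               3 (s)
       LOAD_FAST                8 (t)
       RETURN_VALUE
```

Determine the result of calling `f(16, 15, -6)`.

LOAD_FAST b → push 15. Stack: [15]
LOAD_CONST → push 4. Stack: [15, 4]
BINARY_OP // → 15 // 4 = 3. Stack: [3]
LOAD_FAST c → push -6. Stack: [3, -6]
LOAD_CONST → push 1. Stack: [3, -6, 1]
BINARY_OP * → -6 * 1 = -6. Stack: [3, -6]
BINARY_OP * → 3 * -6 = -18. Stack: [-18]
STORE_FAST s → s=-18. Stack: []
LOAD_FAST s → push -18. Stack: [-18]
LOAD_CONST → push 12. Stack: [-18, 12]
BINARY_OP * → -18 * 12 = -216. Stack: [-216]
STORE_FAST q → q=-216. Stack: []
LOAD_FAST_LOAD_FAST a,c → push 16,-6. Stack: [16, -6]
BINARY_OP * → 16 * -6 = -96. Stack: [-96]
STORE_FAST r → r=-96. Stack: []
LOAD_CONST → push 0. Stack: [0]
STORE_FAST r → r=0. Stack: []
LOAD_FAST c → push -6. Stack: [-6]
LOAD_CONST → push 3. Stack: [-6, 3]
BINARY_OP - → -6 - 3 = -9. Stack: [-9]
LOAD_FAST_LOAD_FAST s,a → push -18,16. Stack: [-9, -18, 16]
BINARY_OP + → -18 + 16 = -2. Stack: [-9, -2]
BINARY_OP + → -9 + -2 = -11. Stack: [-11]
STORE_FAST w → w=-11. Stack: []
LOAD_FAST s → push -18. Stack: [-18]
LOAD_CONST → push 6. Stack: [-18, 6]
BINARY_OP - → -18 - 6 = -24. Stack: [-24]
STORE_FAST p → p=-24. Stack: []
LOAD_FAST_LOAD_FAST w,q → push -11,-216. Stack: [-11, -216]
BINARY_OP - → -11 - -216 = 205. Stack: [205]
STORE_FAST t → t=205. Stack: []
LOAD_FAST_LOAD_FAST b,q → push 15,-216. Stack: [15, -216]
BINARY_OP + → 15 + -216 = -201. Stack: [-201]
LOAD_FAST_LOAD_FAST b,q → push 15,-216. Stack: [-201, 15, -216]
BINARY_OP % → 15 % -216 = -201. Stack: [-201, -201]
BINARY_OP * → -201 * -201 = 40401. Stack: [40401]
STORE_FAST s → s=40401. Stack: []
LOAD_FAST t → push 205. Stack: [205]
RETURN_VALUE → return 205.

205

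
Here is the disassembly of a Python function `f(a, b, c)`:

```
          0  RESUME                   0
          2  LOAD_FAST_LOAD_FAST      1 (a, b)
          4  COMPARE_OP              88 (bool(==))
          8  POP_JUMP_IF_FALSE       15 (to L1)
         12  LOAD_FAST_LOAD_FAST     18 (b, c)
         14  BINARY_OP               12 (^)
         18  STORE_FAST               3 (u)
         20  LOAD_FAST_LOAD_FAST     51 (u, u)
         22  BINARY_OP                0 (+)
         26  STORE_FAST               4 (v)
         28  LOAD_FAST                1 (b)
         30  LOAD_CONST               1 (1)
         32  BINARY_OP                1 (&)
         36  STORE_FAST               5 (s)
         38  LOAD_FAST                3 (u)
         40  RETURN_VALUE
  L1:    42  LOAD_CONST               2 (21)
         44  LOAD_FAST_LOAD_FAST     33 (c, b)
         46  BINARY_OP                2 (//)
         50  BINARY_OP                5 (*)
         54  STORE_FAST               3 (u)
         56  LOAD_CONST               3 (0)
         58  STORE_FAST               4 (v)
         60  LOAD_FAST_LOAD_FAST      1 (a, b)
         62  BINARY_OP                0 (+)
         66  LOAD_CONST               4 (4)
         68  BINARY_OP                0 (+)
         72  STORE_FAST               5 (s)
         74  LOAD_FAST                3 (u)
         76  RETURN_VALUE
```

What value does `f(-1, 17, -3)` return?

-21

LOAD_FAST_LOAD_FAST a,b → push -1,17. Stack: [-1, 17]
COMPARE_OP bool(==) → -1 vs 17 = False. Stack: [False]
POP_JUMP_IF_FALSE → pop False; jump. Stack: []
LOAD_CONST → push 21. Stack: [21]
LOAD_FAST_LOAD_FAST c,b → push -3,17. Stack: [21, -3, 17]
BINARY_OP // → -3 // 17 = -1. Stack: [21, -1]
BINARY_OP * → 21 * -1 = -21. Stack: [-21]
STORE_FAST u → u=-21. Stack: []
LOAD_CONST → push 0. Stack: [0]
STORE_FAST v → v=0. Stack: []
LOAD_FAST_LOAD_FAST a,b → push -1,17. Stack: [-1, 17]
BINARY_OP + → -1 + 17 = 16. Stack: [16]
LOAD_CONST → push 4. Stack: [16, 4]
BINARY_OP + → 16 + 4 = 20. Stack: [20]
STORE_FAST s → s=20. Stack: []
LOAD_FAST u → push -21. Stack: [-21]
RETURN_VALUE → return -21.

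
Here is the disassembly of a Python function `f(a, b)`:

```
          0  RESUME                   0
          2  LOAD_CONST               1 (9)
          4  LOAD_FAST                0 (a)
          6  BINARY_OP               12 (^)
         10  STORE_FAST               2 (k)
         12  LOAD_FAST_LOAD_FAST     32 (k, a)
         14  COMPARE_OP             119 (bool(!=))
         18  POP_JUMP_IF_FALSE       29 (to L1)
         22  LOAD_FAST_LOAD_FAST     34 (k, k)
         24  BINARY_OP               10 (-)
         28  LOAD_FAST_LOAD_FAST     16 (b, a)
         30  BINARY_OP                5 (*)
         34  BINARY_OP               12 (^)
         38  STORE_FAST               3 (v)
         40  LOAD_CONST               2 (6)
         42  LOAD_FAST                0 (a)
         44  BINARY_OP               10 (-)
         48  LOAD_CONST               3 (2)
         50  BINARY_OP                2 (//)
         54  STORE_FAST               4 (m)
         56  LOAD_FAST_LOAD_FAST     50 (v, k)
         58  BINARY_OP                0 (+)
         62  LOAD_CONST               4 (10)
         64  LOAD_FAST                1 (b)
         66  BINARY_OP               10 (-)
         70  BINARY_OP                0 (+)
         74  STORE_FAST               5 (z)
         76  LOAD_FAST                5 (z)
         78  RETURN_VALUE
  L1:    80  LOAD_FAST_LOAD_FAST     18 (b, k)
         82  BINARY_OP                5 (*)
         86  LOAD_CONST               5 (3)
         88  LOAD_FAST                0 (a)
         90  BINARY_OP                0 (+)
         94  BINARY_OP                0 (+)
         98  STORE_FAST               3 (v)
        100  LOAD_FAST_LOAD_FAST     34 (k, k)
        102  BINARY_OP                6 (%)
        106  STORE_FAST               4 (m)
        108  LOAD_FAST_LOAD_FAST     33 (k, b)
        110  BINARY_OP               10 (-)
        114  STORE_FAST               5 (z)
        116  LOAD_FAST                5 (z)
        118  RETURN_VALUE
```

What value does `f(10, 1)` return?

LOAD_CONST → push 9. Stack: [9]
LOAD_FAST a → push 10. Stack: [9, 10]
BINARY_OP ^ → 9 ^ 10 = 3. Stack: [3]
STORE_FAST k → k=3. Stack: []
LOAD_FAST_LOAD_FAST k,a → push 3,10. Stack: [3, 10]
COMPARE_OP bool(!=) → 3 vs 10 = True. Stack: [True]
POP_JUMP_IF_FALSE → pop True; no jump. Stack: []
LOAD_FAST_LOAD_FAST k,k → push 3,3. Stack: [3, 3]
BINARY_OP - → 3 - 3 = 0. Stack: [0]
LOAD_FAST_LOAD_FAST b,a → push 1,10. Stack: [0, 1, 10]
BINARY_OP * → 1 * 10 = 10. Stack: [0, 10]
BINARY_OP ^ → 0 ^ 10 = 10. Stack: [10]
STORE_FAST v → v=10. Stack: []
LOAD_CONST → push 6. Stack: [6]
LOAD_FAST a → push 10. Stack: [6, 10]
BINARY_OP - → 6 - 10 = -4. Stack: [-4]
LOAD_CONST → push 2. Stack: [-4, 2]
BINARY_OP // → -4 // 2 = -2. Stack: [-2]
STORE_FAST m → m=-2. Stack: []
LOAD_FAST_LOAD_FAST v,k → push 10,3. Stack: [10, 3]
BINARY_OP + → 10 + 3 = 13. Stack: [13]
LOAD_CONST → push 10. Stack: [13, 10]
LOAD_FAST b → push 1. Stack: [13, 10, 1]
BINARY_OP - → 10 - 1 = 9. Stack: [13, 9]
BINARY_OP + → 13 + 9 = 22. Stack: [22]
STORE_FAST z → z=22. Stack: []
LOAD_FAST z → push 22. Stack: [22]
RETURN_VALUE → return 22.

22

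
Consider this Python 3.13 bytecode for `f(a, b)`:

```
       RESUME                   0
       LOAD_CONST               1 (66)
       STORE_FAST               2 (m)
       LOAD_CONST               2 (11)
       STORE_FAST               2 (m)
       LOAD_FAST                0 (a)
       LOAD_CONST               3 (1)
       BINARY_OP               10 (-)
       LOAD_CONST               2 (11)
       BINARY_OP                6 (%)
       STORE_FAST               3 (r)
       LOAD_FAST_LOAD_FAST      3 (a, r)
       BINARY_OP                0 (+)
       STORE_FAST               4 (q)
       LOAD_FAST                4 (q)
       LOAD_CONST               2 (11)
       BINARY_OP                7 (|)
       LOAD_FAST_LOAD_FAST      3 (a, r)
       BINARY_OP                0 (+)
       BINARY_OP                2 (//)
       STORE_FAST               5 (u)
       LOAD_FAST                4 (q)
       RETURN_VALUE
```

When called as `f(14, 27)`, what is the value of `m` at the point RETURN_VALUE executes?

11

LOAD_CONST → push 66. Stack: [66]
STORE_FAST m → m=66. Stack: []
LOAD_CONST → push 11. Stack: [11]
STORE_FAST m → m=11. Stack: []
LOAD_FAST a → push 14. Stack: [14]
LOAD_CONST → push 1. Stack: [14, 1]
BINARY_OP - → 14 - 1 = 13. Stack: [13]
LOAD_CONST → push 11. Stack: [13, 11]
BINARY_OP % → 13 % 11 = 2. Stack: [2]
STORE_FAST r → r=2. Stack: []
LOAD_FAST_LOAD_FAST a,r → push 14,2. Stack: [14, 2]
BINARY_OP + → 14 + 2 = 16. Stack: [16]
STORE_FAST q → q=16. Stack: []
LOAD_FAST q → push 16. Stack: [16]
LOAD_CONST → push 11. Stack: [16, 11]
BINARY_OP | → 16 | 11 = 27. Stack: [27]
LOAD_FAST_LOAD_FAST a,r → push 14,2. Stack: [27, 14, 2]
BINARY_OP + → 14 + 2 = 16. Stack: [27, 16]
BINARY_OP // → 27 // 16 = 1. Stack: [1]
STORE_FAST u → u=1. Stack: []
LOAD_FAST q → push 16. Stack: [16]
RETURN_VALUE → return 16.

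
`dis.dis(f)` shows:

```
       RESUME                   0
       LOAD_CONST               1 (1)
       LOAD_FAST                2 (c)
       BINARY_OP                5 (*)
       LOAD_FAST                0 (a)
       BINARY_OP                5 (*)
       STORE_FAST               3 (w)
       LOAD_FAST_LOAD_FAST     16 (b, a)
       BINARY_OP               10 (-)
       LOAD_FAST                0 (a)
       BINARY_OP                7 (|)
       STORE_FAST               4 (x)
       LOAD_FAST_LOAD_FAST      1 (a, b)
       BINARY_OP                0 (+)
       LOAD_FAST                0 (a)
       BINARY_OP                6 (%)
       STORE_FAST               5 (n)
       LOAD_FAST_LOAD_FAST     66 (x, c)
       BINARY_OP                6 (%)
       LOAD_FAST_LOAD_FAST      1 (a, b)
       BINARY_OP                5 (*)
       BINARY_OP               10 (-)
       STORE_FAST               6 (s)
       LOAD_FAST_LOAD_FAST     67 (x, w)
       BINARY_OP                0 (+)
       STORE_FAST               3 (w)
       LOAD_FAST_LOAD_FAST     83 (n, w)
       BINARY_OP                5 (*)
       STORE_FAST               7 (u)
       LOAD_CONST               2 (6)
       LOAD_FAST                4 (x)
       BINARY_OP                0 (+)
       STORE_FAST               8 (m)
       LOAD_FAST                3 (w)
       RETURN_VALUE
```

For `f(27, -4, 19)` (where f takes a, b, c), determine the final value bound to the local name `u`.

11684

LOAD_CONST → push 1. Stack: [1]
LOAD_FAST c → push 19. Stack: [1, 19]
BINARY_OP * → 1 * 19 = 19. Stack: [19]
LOAD_FAST a → push 27. Stack: [19, 27]
BINARY_OP * → 19 * 27 = 513. Stack: [513]
STORE_FAST w → w=513. Stack: []
LOAD_FAST_LOAD_FAST b,a → push -4,27. Stack: [-4, 27]
BINARY_OP - → -4 - 27 = -31. Stack: [-31]
LOAD_FAST a → push 27. Stack: [-31, 27]
BINARY_OP | → -31 | 27 = -5. Stack: [-5]
STORE_FAST x → x=-5. Stack: []
LOAD_FAST_LOAD_FAST a,b → push 27,-4. Stack: [27, -4]
BINARY_OP + → 27 + -4 = 23. Stack: [23]
LOAD_FAST a → push 27. Stack: [23, 27]
BINARY_OP % → 23 % 27 = 23. Stack: [23]
STORE_FAST n → n=23. Stack: []
LOAD_FAST_LOAD_FAST x,c → push -5,19. Stack: [-5, 19]
BINARY_OP % → -5 % 19 = 14. Stack: [14]
LOAD_FAST_LOAD_FAST a,b → push 27,-4. Stack: [14, 27, -4]
BINARY_OP * → 27 * -4 = -108. Stack: [14, -108]
BINARY_OP - → 14 - -108 = 122. Stack: [122]
STORE_FAST s → s=122. Stack: []
LOAD_FAST_LOAD_FAST x,w → push -5,513. Stack: [-5, 513]
BINARY_OP + → -5 + 513 = 508. Stack: [508]
STORE_FAST w → w=508. Stack: []
LOAD_FAST_LOAD_FAST n,w → push 23,508. Stack: [23, 508]
BINARY_OP * → 23 * 508 = 11684. Stack: [11684]
STORE_FAST u → u=11684. Stack: []
LOAD_CONST → push 6. Stack: [6]
LOAD_FAST x → push -5. Stack: [6, -5]
BINARY_OP + → 6 + -5 = 1. Stack: [1]
STORE_FAST m → m=1. Stack: []
LOAD_FAST w → push 508. Stack: [508]
RETURN_VALUE → return 508.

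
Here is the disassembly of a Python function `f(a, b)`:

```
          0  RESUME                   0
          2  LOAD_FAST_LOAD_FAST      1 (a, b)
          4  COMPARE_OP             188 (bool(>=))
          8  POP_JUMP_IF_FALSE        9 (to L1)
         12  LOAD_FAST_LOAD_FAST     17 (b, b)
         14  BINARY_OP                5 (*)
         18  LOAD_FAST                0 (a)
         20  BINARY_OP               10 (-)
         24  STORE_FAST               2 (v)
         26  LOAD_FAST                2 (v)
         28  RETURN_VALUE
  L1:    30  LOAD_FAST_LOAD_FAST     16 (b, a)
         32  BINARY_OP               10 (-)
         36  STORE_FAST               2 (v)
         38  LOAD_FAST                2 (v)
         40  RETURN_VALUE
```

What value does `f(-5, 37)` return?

LOAD_FAST_LOAD_FAST a,b → push -5,37. Stack: [-5, 37]
COMPARE_OP bool(>=) → -5 vs 37 = False. Stack: [False]
POP_JUMP_IF_FALSE → pop False; jump. Stack: []
LOAD_FAST_LOAD_FAST b,a → push 37,-5. Stack: [37, -5]
BINARY_OP - → 37 - -5 = 42. Stack: [42]
STORE_FAST v → v=42. Stack: []
LOAD_FAST v → push 42. Stack: [42]
RETURN_VALUE → return 42.

42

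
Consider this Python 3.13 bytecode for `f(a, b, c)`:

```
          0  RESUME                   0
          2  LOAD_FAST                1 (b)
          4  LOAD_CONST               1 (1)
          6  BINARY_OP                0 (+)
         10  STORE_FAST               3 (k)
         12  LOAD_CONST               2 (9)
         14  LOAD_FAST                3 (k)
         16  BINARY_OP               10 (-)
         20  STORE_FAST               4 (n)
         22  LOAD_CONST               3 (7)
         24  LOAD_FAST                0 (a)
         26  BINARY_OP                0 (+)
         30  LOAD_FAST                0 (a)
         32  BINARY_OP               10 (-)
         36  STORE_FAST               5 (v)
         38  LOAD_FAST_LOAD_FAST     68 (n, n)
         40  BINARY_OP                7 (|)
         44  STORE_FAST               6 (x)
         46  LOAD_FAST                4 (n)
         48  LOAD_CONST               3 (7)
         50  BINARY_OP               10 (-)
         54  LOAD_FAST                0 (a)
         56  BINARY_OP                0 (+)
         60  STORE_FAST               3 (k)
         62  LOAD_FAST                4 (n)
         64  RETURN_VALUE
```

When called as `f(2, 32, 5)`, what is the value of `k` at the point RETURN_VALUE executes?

LOAD_FAST b → push 32. Stack: [32]
LOAD_CONST → push 1. Stack: [32, 1]
BINARY_OP + → 32 + 1 = 33. Stack: [33]
STORE_FAST k → k=33. Stack: []
LOAD_CONST → push 9. Stack: [9]
LOAD_FAST k → push 33. Stack: [9, 33]
BINARY_OP - → 9 - 33 = -24. Stack: [-24]
STORE_FAST n → n=-24. Stack: []
LOAD_CONST → push 7. Stack: [7]
LOAD_FAST a → push 2. Stack: [7, 2]
BINARY_OP + → 7 + 2 = 9. Stack: [9]
LOAD_FAST a → push 2. Stack: [9, 2]
BINARY_OP - → 9 - 2 = 7. Stack: [7]
STORE_FAST v → v=7. Stack: []
LOAD_FAST_LOAD_FAST n,n → push -24,-24. Stack: [-24, -24]
BINARY_OP | → -24 | -24 = -24. Stack: [-24]
STORE_FAST x → x=-24. Stack: []
LOAD_FAST n → push -24. Stack: [-24]
LOAD_CONST → push 7. Stack: [-24, 7]
BINARY_OP - → -24 - 7 = -31. Stack: [-31]
LOAD_FAST a → push 2. Stack: [-31, 2]
BINARY_OP + → -31 + 2 = -29. Stack: [-29]
STORE_FAST k → k=-29. Stack: []
LOAD_FAST n → push -24. Stack: [-24]
RETURN_VALUE → return -24.

-29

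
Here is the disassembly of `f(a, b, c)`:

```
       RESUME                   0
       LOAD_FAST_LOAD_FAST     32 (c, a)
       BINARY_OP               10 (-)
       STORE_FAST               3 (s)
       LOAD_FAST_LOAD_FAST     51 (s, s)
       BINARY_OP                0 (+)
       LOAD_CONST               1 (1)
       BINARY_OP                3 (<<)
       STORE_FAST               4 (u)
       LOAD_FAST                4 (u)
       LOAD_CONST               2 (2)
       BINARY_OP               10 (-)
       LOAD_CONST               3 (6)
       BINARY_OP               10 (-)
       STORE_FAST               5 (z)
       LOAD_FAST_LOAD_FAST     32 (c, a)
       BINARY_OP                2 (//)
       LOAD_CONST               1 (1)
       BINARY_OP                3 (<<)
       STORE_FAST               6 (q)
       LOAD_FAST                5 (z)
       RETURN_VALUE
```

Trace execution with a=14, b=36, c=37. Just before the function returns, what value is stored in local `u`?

LOAD_FAST_LOAD_FAST c,a → push 37,14. Stack: [37, 14]
BINARY_OP - → 37 - 14 = 23. Stack: [23]
STORE_FAST s → s=23. Stack: []
LOAD_FAST_LOAD_FAST s,s → push 23,23. Stack: [23, 23]
BINARY_OP + → 23 + 23 = 46. Stack: [46]
LOAD_CONST → push 1. Stack: [46, 1]
BINARY_OP << → 46 << 1 = 92. Stack: [92]
STORE_FAST u → u=92. Stack: []
LOAD_FAST u → push 92. Stack: [92]
LOAD_CONST → push 2. Stack: [92, 2]
BINARY_OP - → 92 - 2 = 90. Stack: [90]
LOAD_CONST → push 6. Stack: [90, 6]
BINARY_OP - → 90 - 6 = 84. Stack: [84]
STORE_FAST z → z=84. Stack: []
LOAD_FAST_LOAD_FAST c,a → push 37,14. Stack: [37, 14]
BINARY_OP // → 37 // 14 = 2. Stack: [2]
LOAD_CONST → push 1. Stack: [2, 1]
BINARY_OP << → 2 << 1 = 4. Stack: [4]
STORE_FAST q → q=4. Stack: []
LOAD_FAST z → push 84. Stack: [84]
RETURN_VALUE → return 84.

92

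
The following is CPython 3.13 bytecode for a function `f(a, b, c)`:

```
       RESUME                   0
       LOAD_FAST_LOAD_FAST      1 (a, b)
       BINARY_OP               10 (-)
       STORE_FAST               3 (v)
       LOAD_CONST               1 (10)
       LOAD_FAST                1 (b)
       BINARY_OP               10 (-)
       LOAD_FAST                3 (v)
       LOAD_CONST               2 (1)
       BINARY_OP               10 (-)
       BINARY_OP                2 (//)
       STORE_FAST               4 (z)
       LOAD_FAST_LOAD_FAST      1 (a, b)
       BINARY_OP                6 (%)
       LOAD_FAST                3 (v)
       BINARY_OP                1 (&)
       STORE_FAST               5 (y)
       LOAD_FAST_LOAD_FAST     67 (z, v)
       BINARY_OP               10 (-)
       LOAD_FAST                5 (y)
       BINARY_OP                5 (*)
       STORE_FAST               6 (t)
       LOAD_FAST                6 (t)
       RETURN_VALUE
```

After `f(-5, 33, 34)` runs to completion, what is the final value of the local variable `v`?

-38

LOAD_FAST_LOAD_FAST a,b → push -5,33. Stack: [-5, 33]
BINARY_OP - → -5 - 33 = -38. Stack: [-38]
STORE_FAST v → v=-38. Stack: []
LOAD_CONST → push 10. Stack: [10]
LOAD_FAST b → push 33. Stack: [10, 33]
BINARY_OP - → 10 - 33 = -23. Stack: [-23]
LOAD_FAST v → push -38. Stack: [-23, -38]
LOAD_CONST → push 1. Stack: [-23, -38, 1]
BINARY_OP - → -38 - 1 = -39. Stack: [-23, -39]
BINARY_OP // → -23 // -39 = 0. Stack: [0]
STORE_FAST z → z=0. Stack: []
LOAD_FAST_LOAD_FAST a,b → push -5,33. Stack: [-5, 33]
BINARY_OP % → -5 % 33 = 28. Stack: [28]
LOAD_FAST v → push -38. Stack: [28, -38]
BINARY_OP & → 28 & -38 = 24. Stack: [24]
STORE_FAST y → y=24. Stack: []
LOAD_FAST_LOAD_FAST z,v → push 0,-38. Stack: [0, -38]
BINARY_OP - → 0 - -38 = 38. Stack: [38]
LOAD_FAST y → push 24. Stack: [38, 24]
BINARY_OP * → 38 * 24 = 912. Stack: [912]
STORE_FAST t → t=912. Stack: []
LOAD_FAST t → push 912. Stack: [912]
RETURN_VALUE → return 912.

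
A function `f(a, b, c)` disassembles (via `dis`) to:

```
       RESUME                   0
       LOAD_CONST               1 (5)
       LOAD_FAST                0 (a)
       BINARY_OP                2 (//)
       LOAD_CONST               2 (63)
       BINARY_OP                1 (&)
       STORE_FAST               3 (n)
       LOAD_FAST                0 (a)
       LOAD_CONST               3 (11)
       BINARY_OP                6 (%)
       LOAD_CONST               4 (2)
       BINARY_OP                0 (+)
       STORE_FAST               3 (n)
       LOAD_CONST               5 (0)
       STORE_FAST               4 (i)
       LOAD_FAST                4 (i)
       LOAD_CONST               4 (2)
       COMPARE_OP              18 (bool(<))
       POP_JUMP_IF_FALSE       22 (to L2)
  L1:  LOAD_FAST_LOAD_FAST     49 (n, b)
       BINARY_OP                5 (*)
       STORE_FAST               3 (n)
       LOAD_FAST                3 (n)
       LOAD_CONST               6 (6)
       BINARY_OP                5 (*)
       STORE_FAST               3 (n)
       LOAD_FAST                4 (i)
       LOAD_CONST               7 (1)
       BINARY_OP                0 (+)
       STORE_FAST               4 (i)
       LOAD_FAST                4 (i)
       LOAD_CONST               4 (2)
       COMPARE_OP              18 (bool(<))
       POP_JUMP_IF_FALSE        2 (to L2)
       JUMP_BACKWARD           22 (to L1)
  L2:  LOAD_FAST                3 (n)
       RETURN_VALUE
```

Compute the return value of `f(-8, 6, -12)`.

LOAD_CONST → push 5. Stack: [5]
LOAD_FAST a → push -8. Stack: [5, -8]
BINARY_OP // → 5 // -8 = -1. Stack: [-1]
LOAD_CONST → push 63. Stack: [-1, 63]
BINARY_OP & → -1 & 63 = 63. Stack: [63]
STORE_FAST n → n=63. Stack: []
LOAD_FAST a → push -8. Stack: [-8]
LOAD_CONST → push 11. Stack: [-8, 11]
BINARY_OP % → -8 % 11 = 3. Stack: [3]
LOAD_CONST → push 2. Stack: [3, 2]
BINARY_OP + → 3 + 2 = 5. Stack: [5]
STORE_FAST n → n=5. Stack: []
LOAD_CONST → push 0. Stack: [0]
STORE_FAST i → i=0. Stack: []
LOAD_FAST i → push 0. Stack: [0]
LOAD_CONST → push 2. Stack: [0, 2]
COMPARE_OP bool(<) → 0 vs 2 = True. Stack: [True]
POP_JUMP_IF_FALSE → pop True; no jump. Stack: []
LOAD_FAST_LOAD_FAST n,b → push 5,6. Stack: [5, 6]
BINARY_OP * → 5 * 6 = 30. Stack: [30]
STORE_FAST n → n=30. Stack: []
LOAD_FAST n → push 30. Stack: [30]
LOAD_CONST → push 6. Stack: [30, 6]
BINARY_OP * → 30 * 6 = 180. Stack: [180]
STORE_FAST n → n=180. Stack: []
LOAD_FAST i → push 0. Stack: [0]
LOAD_CONST → push 1. Stack: [0, 1]
BINARY_OP + → 0 + 1 = 1. Stack: [1]
STORE_FAST i → i=1. Stack: []
LOAD_FAST i → push 1. Stack: [1]
LOAD_CONST → push 2. Stack: [1, 2]
COMPARE_OP bool(<) → 1 vs 2 = True. Stack: [True]
POP_JUMP_IF_FALSE → pop True; no jump. Stack: []
LOAD_FAST_LOAD_FAST n,b → push 180,6. Stack: [180, 6]
BINARY_OP * → 180 * 6 = 1080. Stack: [1080]
STORE_FAST n → n=1080. Stack: []
LOAD_FAST n → push 1080. Stack: [1080]
LOAD_CONST → push 6. Stack: [1080, 6]
BINARY_OP * → 1080 * 6 = 6480. Stack: [6480]
STORE_FAST n → n=6480. Stack: []
LOAD_FAST i → push 1. Stack: [1]
LOAD_CONST → push 1. Stack: [1, 1]
BINARY_OP + → 1 + 1 = 2. Stack: [2]
STORE_FAST i → i=2. Stack: []
LOAD_FAST i → push 2. Stack: [2]
LOAD_CONST → push 2. Stack: [2, 2]
COMPARE_OP bool(<) → 2 vs 2 = False. Stack: [False]
POP_JUMP_IF_FALSE → pop False; jump. Stack: []
LOAD_FAST n → push 6480. Stack: [6480]
RETURN_VALUE → return 6480.

6480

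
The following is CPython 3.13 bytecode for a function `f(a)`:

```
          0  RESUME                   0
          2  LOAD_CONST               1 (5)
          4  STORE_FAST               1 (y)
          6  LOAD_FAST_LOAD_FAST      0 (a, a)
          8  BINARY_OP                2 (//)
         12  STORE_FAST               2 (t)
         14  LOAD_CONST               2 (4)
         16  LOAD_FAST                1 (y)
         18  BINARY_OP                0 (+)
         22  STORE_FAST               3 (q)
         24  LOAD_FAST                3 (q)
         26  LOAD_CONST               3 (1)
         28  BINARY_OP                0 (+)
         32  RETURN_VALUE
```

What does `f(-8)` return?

10

LOAD_CONST → push 5. Stack: [5]
STORE_FAST y → y=5. Stack: []
LOAD_FAST_LOAD_FAST a,a → push -8,-8. Stack: [-8, -8]
BINARY_OP // → -8 // -8 = 1. Stack: [1]
STORE_FAST t → t=1. Stack: []
LOAD_CONST → push 4. Stack: [4]
LOAD_FAST y → push 5. Stack: [4, 5]
BINARY_OP + → 4 + 5 = 9. Stack: [9]
STORE_FAST q → q=9. Stack: []
LOAD_FAST q → push 9. Stack: [9]
LOAD_CONST → push 1. Stack: [9, 1]
BINARY_OP + → 9 + 1 = 10. Stack: [10]
RETURN_VALUE → return 10.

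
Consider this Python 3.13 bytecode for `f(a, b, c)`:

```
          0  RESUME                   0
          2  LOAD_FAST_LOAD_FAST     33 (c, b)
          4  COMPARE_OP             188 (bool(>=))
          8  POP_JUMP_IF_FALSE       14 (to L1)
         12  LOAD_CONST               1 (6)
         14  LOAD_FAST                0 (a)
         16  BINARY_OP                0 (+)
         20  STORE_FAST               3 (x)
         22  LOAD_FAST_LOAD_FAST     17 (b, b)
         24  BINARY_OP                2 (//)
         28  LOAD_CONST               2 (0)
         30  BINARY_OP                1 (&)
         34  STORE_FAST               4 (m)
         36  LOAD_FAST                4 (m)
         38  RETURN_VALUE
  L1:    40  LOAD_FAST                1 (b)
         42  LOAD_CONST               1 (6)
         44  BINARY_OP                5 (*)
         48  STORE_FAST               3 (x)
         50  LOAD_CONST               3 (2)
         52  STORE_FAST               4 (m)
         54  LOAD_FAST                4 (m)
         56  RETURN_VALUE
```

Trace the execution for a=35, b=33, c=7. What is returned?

LOAD_FAST_LOAD_FAST c,b → push 7,33. Stack: [7, 33]
COMPARE_OP bool(>=) → 7 vs 33 = False. Stack: [False]
POP_JUMP_IF_FALSE → pop False; jump. Stack: []
LOAD_FAST b → push 33. Stack: [33]
LOAD_CONST → push 6. Stack: [33, 6]
BINARY_OP * → 33 * 6 = 198. Stack: [198]
STORE_FAST x → x=198. Stack: []
LOAD_CONST → push 2. Stack: [2]
STORE_FAST m → m=2. Stack: []
LOAD_FAST m → push 2. Stack: [2]
RETURN_VALUE → return 2.

2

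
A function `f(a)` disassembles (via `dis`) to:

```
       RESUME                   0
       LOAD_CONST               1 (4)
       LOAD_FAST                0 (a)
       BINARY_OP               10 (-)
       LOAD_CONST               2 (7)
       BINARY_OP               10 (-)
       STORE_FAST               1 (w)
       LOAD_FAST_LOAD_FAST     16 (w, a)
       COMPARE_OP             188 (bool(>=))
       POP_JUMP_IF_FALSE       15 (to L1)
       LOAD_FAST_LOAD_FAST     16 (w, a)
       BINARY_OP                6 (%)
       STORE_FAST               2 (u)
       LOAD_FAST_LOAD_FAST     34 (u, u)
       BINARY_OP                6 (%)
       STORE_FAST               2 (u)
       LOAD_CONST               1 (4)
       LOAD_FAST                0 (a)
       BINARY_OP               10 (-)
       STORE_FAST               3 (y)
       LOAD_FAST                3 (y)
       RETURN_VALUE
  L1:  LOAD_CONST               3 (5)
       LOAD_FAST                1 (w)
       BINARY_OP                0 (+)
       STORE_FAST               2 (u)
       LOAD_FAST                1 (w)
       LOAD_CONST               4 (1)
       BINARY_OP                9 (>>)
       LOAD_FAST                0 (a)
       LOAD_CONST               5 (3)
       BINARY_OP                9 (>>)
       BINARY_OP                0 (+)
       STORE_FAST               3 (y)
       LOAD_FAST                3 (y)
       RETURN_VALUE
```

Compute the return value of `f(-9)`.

LOAD_CONST → push 4. Stack: [4]
LOAD_FAST a → push -9. Stack: [4, -9]
BINARY_OP - → 4 - -9 = 13. Stack: [13]
LOAD_CONST → push 7. Stack: [13, 7]
BINARY_OP - → 13 - 7 = 6. Stack: [6]
STORE_FAST w → w=6. Stack: []
LOAD_FAST_LOAD_FAST w,a → push 6,-9. Stack: [6, -9]
COMPARE_OP bool(>=) → 6 vs -9 = True. Stack: [True]
POP_JUMP_IF_FALSE → pop True; no jump. Stack: []
LOAD_FAST_LOAD_FAST w,a → push 6,-9. Stack: [6, -9]
BINARY_OP % → 6 % -9 = -3. Stack: [-3]
STORE_FAST u → u=-3. Stack: []
LOAD_FAST_LOAD_FAST u,u → push -3,-3. Stack: [-3, -3]
BINARY_OP % → -3 % -3 = 0. Stack: [0]
STORE_FAST u → u=0. Stack: []
LOAD_CONST → push 4. Stack: [4]
LOAD_FAST a → push -9. Stack: [4, -9]
BINARY_OP - → 4 - -9 = 13. Stack: [13]
STORE_FAST y → y=13. Stack: []
LOAD_FAST y → push 13. Stack: [13]
RETURN_VALUE → return 13.

13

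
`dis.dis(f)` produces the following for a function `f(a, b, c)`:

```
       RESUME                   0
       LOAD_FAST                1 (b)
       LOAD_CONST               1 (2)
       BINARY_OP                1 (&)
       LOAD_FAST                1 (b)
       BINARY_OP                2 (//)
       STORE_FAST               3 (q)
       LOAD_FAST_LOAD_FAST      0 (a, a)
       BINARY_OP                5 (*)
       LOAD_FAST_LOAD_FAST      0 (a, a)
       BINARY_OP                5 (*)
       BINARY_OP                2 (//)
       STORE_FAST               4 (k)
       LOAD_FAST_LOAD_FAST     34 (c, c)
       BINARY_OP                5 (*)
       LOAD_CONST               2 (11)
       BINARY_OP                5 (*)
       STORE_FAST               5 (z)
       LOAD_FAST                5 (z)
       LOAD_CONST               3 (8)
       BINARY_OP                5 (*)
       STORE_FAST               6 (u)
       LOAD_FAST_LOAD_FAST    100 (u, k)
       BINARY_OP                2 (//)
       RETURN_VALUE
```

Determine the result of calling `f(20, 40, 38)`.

127072

LOAD_FAST b → push 40. Stack: [40]
LOAD_CONST → push 2. Stack: [40, 2]
BINARY_OP & → 40 & 2 = 0. Stack: [0]
LOAD_FAST b → push 40. Stack: [0, 40]
BINARY_OP // → 0 // 40 = 0. Stack: [0]
STORE_FAST q → q=0. Stack: []
LOAD_FAST_LOAD_FAST a,a → push 20,20. Stack: [20, 20]
BINARY_OP * → 20 * 20 = 400. Stack: [400]
LOAD_FAST_LOAD_FAST a,a → push 20,20. Stack: [400, 20, 20]
BINARY_OP * → 20 * 20 = 400. Stack: [400, 400]
BINARY_OP // → 400 // 400 = 1. Stack: [1]
STORE_FAST k → k=1. Stack: []
LOAD_FAST_LOAD_FAST c,c → push 38,38. Stack: [38, 38]
BINARY_OP * → 38 * 38 = 1444. Stack: [1444]
LOAD_CONST → push 11. Stack: [1444, 11]
BINARY_OP * → 1444 * 11 = 15884. Stack: [15884]
STORE_FAST z → z=15884. Stack: []
LOAD_FAST z → push 15884. Stack: [15884]
LOAD_CONST → push 8. Stack: [15884, 8]
BINARY_OP * → 15884 * 8 = 127072. Stack: [127072]
STORE_FAST u → u=127072. Stack: []
LOAD_FAST_LOAD_FAST u,k → push 127072,1. Stack: [127072, 1]
BINARY_OP // → 127072 // 1 = 127072. Stack: [127072]
RETURN_VALUE → return 127072.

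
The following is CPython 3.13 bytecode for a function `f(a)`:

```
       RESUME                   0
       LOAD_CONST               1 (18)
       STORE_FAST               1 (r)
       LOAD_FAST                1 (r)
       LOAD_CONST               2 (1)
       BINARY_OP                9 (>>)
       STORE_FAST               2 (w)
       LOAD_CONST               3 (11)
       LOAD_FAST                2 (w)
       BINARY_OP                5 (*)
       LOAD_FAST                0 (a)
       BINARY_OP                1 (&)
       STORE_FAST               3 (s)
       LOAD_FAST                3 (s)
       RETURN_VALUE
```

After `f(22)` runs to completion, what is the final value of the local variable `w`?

LOAD_CONST → push 18. Stack: [18]
STORE_FAST r → r=18. Stack: []
LOAD_FAST r → push 18. Stack: [18]
LOAD_CONST → push 1. Stack: [18, 1]
BINARY_OP >> → 18 >> 1 = 9. Stack: [9]
STORE_FAST w → w=9. Stack: []
LOAD_CONST → push 11. Stack: [11]
LOAD_FAST w → push 9. Stack: [11, 9]
BINARY_OP * → 11 * 9 = 99. Stack: [99]
LOAD_FAST a → push 22. Stack: [99, 22]
BINARY_OP & → 99 & 22 = 2. Stack: [2]
STORE_FAST s → s=2. Stack: []
LOAD_FAST s → push 2. Stack: [2]
RETURN_VALUE → return 2.

9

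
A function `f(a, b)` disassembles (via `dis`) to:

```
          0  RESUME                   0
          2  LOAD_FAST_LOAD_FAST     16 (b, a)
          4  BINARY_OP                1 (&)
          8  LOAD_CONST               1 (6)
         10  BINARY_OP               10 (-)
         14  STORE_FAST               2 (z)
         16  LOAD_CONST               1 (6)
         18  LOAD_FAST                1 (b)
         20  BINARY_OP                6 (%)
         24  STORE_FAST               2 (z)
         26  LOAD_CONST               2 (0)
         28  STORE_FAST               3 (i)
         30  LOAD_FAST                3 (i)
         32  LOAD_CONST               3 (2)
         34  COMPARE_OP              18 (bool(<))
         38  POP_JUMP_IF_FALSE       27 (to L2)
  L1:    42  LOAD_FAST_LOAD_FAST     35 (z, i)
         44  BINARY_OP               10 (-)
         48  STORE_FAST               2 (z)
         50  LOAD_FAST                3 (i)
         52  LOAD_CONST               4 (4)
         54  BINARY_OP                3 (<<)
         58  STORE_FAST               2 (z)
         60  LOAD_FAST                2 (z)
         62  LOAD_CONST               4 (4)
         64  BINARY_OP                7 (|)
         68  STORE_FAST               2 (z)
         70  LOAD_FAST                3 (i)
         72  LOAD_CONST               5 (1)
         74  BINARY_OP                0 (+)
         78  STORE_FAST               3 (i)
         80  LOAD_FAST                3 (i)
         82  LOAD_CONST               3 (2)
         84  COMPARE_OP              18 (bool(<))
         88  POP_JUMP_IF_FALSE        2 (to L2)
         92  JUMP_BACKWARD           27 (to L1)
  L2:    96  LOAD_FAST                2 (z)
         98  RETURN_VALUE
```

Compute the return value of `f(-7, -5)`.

20

LOAD_FAST_LOAD_FAST b,a → push -5,-7. Stack: [-5, -7]
BINARY_OP & → -5 & -7 = -7. Stack: [-7]
LOAD_CONST → push 6. Stack: [-7, 6]
BINARY_OP - → -7 - 6 = -13. Stack: [-13]
STORE_FAST z → z=-13. Stack: []
LOAD_CONST → push 6. Stack: [6]
LOAD_FAST b → push -5. Stack: [6, -5]
BINARY_OP % → 6 % -5 = -4. Stack: [-4]
STORE_FAST z → z=-4. Stack: []
LOAD_CONST → push 0. Stack: [0]
STORE_FAST i → i=0. Stack: []
LOAD_FAST i → push 0. Stack: [0]
LOAD_CONST → push 2. Stack: [0, 2]
COMPARE_OP bool(<) → 0 vs 2 = True. Stack: [True]
POP_JUMP_IF_FALSE → pop True; no jump. Stack: []
LOAD_FAST_LOAD_FAST z,i → push -4,0. Stack: [-4, 0]
BINARY_OP - → -4 - 0 = -4. Stack: [-4]
STORE_FAST z → z=-4. Stack: []
LOAD_FAST i → push 0. Stack: [0]
LOAD_CONST → push 4. Stack: [0, 4]
BINARY_OP << → 0 << 4 = 0. Stack: [0]
STORE_FAST z → z=0. Stack: []
LOAD_FAST z → push 0. Stack: [0]
LOAD_CONST → push 4. Stack: [0, 4]
BINARY_OP | → 0 | 4 = 4. Stack: [4]
STORE_FAST z → z=4. Stack: []
LOAD_FAST i → push 0. Stack: [0]
LOAD_CONST → push 1. Stack: [0, 1]
BINARY_OP + → 0 + 1 = 1. Stack: [1]
STORE_FAST i → i=1. Stack: []
LOAD_FAST i → push 1. Stack: [1]
LOAD_CONST → push 2. Stack: [1, 2]
COMPARE_OP bool(<) → 1 vs 2 = True. Stack: [True]
POP_JUMP_IF_FALSE → pop True; no jump. Stack: []
LOAD_FAST_LOAD_FAST z,i → push 4,1. Stack: [4, 1]
BINARY_OP - → 4 - 1 = 3. Stack: [3]
STORE_FAST z → z=3. Stack: []
LOAD_FAST i → push 1. Stack: [1]
LOAD_CONST → push 4. Stack: [1, 4]
BINARY_OP << → 1 << 4 = 16. Stack: [16]
STORE_FAST z → z=16. Stack: []
LOAD_FAST z → push 16. Stack: [16]
LOAD_CONST → push 4. Stack: [16, 4]
BINARY_OP | → 16 | 4 = 20. Stack: [20]
STORE_FAST z → z=20. Stack: []
LOAD_FAST i → push 1. Stack: [1]
LOAD_CONST → push 1. Stack: [1, 1]
BINARY_OP + → 1 + 1 = 2. Stack: [2]
STORE_FAST i → i=2. Stack: []
LOAD_FAST i → push 2. Stack: [2]
LOAD_CONST → push 2. Stack: [2, 2]
COMPARE_OP bool(<) → 2 vs 2 = False. Stack: [False]
POP_JUMP_IF_FALSE → pop False; jump. Stack: []
LOAD_FAST z → push 20. Stack: [20]
RETURN_VALUE → return 20.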